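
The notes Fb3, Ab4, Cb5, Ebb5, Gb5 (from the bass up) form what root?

Fb, Ab, Cb, Ebb, Gb are the tones of an Fb dominant ninth chord (Fb–Ab–Cb–Ebb–Gb), making Fb the root.

Fb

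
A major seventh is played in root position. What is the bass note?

In root position the root is lowest. For A major seventh (A–C#–E–G#) that is A.

A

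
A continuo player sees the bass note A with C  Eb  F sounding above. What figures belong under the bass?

6/5

The notes A, C, Eb, F stack in thirds as F–A–C–Eb — an F dominant seventh chord. The bass A is the third, so this is first inversion: figured 6/5.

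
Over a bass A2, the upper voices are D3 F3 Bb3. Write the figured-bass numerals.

The notes A, D, F, Bb stack in thirds as Bb–D–F–A — a Bb major seventh chord. The bass A is the seventh, so this is third inversion: figured 4/2.

4/2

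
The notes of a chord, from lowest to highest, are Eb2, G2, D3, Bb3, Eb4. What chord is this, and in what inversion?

The distinct note names are Eb, G, D, Bb. Stacked in thirds they read Eb–G–Bb–D, which is a major seventh chord on Eb.
The lowest note is Eb, the root of the chord, so this is root position (figured bass 7).

Eb major seventh, root position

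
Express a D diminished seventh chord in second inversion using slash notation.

Ddim7/Ab

Second inversion of D diminished seventh has the fifth (Ab) in the bass. As a slash chord: Ddim7/Ab.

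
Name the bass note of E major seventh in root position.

E major seventh is E–G#–B–D#. Root position places the root in the bass: E.

E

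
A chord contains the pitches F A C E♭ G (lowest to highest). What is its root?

F

F, A, C, Eb, G are the tones of an F dominant ninth chord (F–A–C–Eb–G), making F the root.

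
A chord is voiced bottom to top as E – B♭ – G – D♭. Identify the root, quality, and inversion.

E diminished seventh, root position

The distinct note names are E, Bb, G, Db. Stacked in thirds they read E–G–Bb–Db, which is a diminished seventh chord on E.
The lowest note is E, the root of the chord, so this is root position (figured bass 7).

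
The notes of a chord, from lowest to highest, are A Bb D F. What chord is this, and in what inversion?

The distinct note names are A, Bb, D, F. Stacked in thirds they read Bb–D–F–A, which is a major seventh chord on Bb.
A is the seventh of Bb major seventh; seventh in the bass means third inversion (figured bass 4/2).

Bb major seventh, third inversion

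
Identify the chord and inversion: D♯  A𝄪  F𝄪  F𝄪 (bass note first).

Reducing to letter names: D#, A##, F##. These stack in thirds as D#–F##–A## — a D# augmented triad.
With the root (D#) in the bass, the chord is in root position (figured bass 5/3).

D# augmented, root position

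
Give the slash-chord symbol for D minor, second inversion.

Second inversion of D minor has the fifth (A) in the bass. As a slash chord: Dm/A.

Dm/A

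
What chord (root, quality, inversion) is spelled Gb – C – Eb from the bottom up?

The distinct note names are Gb, C, Eb. Stacked in thirds they read C–Eb–Gb, which is a diminished triad on C.
Gb is the fifth of C diminished; fifth in the bass means second inversion (figured bass 6/4).

C diminished, second inversion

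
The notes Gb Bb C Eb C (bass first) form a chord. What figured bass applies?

The notes Gb, Bb, C, Eb stack in thirds as C–Eb–Gb–Bb — a C half-diminished seventh chord. The bass Gb is the fifth, so this is second inversion: figured 4/3.

4/3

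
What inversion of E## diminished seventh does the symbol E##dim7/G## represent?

E##dim7/G## means E## diminished seventh with G## in the bass. G## is the third of E## diminished seventh (E##–G##–B#–D#), so this is first inversion.

first inversion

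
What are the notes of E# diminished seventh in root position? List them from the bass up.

E#, G#, B, D

E# diminished seventh is E#–G#–B–D. Root position puts the root (E#) in the bass, with the remaining tones above: E#, G#, B, D.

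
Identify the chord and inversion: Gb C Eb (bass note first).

The distinct note names are Gb, C, Eb. Stacked in thirds they read C–Eb–Gb, which is a diminished triad on C.
The lowest note is Gb, the fifth of the chord, so this is second inversion (figured bass 6/4).

C diminished, second inversion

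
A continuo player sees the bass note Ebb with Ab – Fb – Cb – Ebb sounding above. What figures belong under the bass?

4/2

The notes Ebb, Ab, Fb, Cb stack in thirds as Fb–Ab–Cb–Ebb — an Fb dominant seventh chord. The bass Ebb is the seventh, so this is third inversion: figured 4/2.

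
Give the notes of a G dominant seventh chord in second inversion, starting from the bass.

The chord tones are G–B–D–F. With the fifth (D) lowest for second inversion: D, F, G, B.

D, F, G, B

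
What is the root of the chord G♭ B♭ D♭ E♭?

The distinct letter names are Gb, Bb, Db, Eb. Arranged as a stack of thirds they read Eb–Gb–Bb–Db, so Eb is the root (an Eb minor seventh chord).

Eb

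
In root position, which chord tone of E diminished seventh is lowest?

E

The root of E diminished seventh (E–G–Bb–Db) is E; that is the bass in root position.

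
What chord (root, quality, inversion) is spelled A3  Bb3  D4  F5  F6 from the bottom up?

Reducing to letter names: A, Bb, D, F. These stack in thirds as Bb–D–F–A — a Bb major seventh chord.
A is the seventh of Bb major seventh; seventh in the bass means third inversion (figured bass 4/2).

Bb major seventh, third inversion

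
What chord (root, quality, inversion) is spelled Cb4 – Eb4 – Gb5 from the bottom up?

Cb major, root position

The distinct note names are Cb, Eb, Gb. Stacked in thirds they read Cb–Eb–Gb, which is a major triad on Cb.
Cb is the root of Cb major; root in the bass means root position (figured bass 5/3).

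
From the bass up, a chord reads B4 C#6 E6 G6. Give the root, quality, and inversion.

C# half-diminished seventh, third inversion

The pitch classes B, C#, E, G arrange in thirds as C#–E–G–B: a C# half-diminished seventh chord.
B is the seventh of C# half-diminished seventh; seventh in the bass means third inversion (figured bass 4/2).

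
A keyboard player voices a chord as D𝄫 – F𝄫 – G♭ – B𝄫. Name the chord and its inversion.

Gb diminished seventh, second inversion

Reducing to letter names: Dbb, Fbb, Gb, Bbb. These stack in thirds as Gb–Bbb–Dbb–Fbb — a Gb diminished seventh chord.
The lowest note is Dbb, the fifth of the chord, so this is second inversion (figured bass 4/3).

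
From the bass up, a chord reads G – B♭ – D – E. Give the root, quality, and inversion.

E half-diminished seventh, first inversion

The distinct note names are G, Bb, D, E. Stacked in thirds they read E–G–Bb–D, which is a half-diminished seventh chord on E.
G is the third of E half-diminished seventh; third in the bass means first inversion (figured bass 6/5).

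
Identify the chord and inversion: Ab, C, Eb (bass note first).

Reducing to letter names: Ab, C, Eb. These stack in thirds as Ab–C–Eb — an Ab major triad.
The lowest note is Ab, the root of the chord, so this is root position (figured bass 5/3).

Ab major, root position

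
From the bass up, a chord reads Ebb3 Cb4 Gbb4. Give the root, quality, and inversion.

Cb diminished, first inversion

Reducing to letter names: Ebb, Cb, Gbb. These stack in thirds as Cb–Ebb–Gbb — a Cb diminished triad.
The lowest note is Ebb, the third of the chord, so this is first inversion (figured bass 6).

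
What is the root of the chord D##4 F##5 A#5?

D##, F##, A# are the tones of a D## diminished triad (D##–F##–A#), making D## the root.

D##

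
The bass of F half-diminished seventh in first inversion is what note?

In first inversion the third is lowest. For F half-diminished seventh (F–Ab–Cb–Eb) that is Ab.

Ab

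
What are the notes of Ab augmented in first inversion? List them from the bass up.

C, E, Ab

Ab augmented is Ab–C–E. First inversion puts the third (C) in the bass, with the remaining tones above: C, E, Ab.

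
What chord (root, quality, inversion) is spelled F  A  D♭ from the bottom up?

The pitch classes F, A, Db arrange in thirds as Db–F–A: a Db augmented triad.
With the third (F) in the bass, the chord is in first inversion (figured bass 6).

Db augmented, first inversion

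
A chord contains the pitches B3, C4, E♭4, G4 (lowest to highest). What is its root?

Reordering B, C, Eb, G into stacked thirds gives C–Eb–G–B; the bottom of that stack, C, is the root.

C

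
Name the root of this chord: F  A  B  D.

The distinct letter names are F, A, B, D. Arranged as a stack of thirds they read B–D–F–A, so B is the root (a B half-diminished seventh chord).

B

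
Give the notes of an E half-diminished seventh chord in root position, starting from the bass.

Spelling E half-diminished seventh: E–G–Bb–D. In root position the root is bass, giving E, G, Bb, D from the bottom.

E, G, Bb, D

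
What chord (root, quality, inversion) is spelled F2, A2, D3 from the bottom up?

The pitch classes F, A, D arrange in thirds as D–F–A: a D minor triad.
F is the third of D minor; third in the bass means first inversion (figured bass 6).

D minor, first inversion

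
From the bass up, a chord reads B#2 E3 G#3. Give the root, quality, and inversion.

The pitch classes B#, E, G# arrange in thirds as E–G#–B#: an E augmented triad.
The lowest note is B#, the fifth of the chord, so this is second inversion (figured bass 6/4).

E augmented, second inversion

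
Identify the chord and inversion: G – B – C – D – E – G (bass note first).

The distinct note names are G, B, C, D, E. Stacked in thirds they read C–E–G–B–D, which is a major ninth chord on C.
With the fifth (G) in the bass, the chord is in second inversion.

C major ninth, second inversion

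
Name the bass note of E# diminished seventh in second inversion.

The fifth of E# diminished seventh (E#–G#–B–D) is B; that is the bass in second inversion.

B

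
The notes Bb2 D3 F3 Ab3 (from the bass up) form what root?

Reordering Bb, D, F, Ab into stacked thirds gives Bb–D–F–Ab; the bottom of that stack, Bb, is the root.

Bb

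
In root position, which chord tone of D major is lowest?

D

In root position the root is lowest. For D major (D–F#–A) that is D.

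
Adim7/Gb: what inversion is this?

third inversion

Adim7/Gb means A diminished seventh with Gb in the bass. Gb is the seventh of A diminished seventh (A–C–Eb–Gb), so this is third inversion.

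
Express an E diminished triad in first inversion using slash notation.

First inversion of E diminished has the third (G) in the bass. As a slash chord: Edim/G.

Edim/G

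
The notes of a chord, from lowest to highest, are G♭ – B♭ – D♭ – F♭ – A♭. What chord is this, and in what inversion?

The pitch classes Gb, Bb, Db, Fb, Ab arrange in thirds as Gb–Bb–Db–Fb–Ab: a Gb dominant ninth chord.
The lowest note is Gb, the root of the chord, so this is root position.

Gb dominant ninth, root position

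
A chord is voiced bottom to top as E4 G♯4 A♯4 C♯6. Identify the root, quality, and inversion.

A# half-diminished seventh, second inversion

The distinct note names are E, G#, A#, C#. Stacked in thirds they read A#–C#–E–G#, which is a half-diminished seventh chord on A#.
The lowest note is E, the fifth of the chord, so this is second inversion (figured bass 4/3).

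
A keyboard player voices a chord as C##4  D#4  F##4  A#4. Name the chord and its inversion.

The pitch classes C##, D#, F##, A# arrange in thirds as D#–F##–A#–C##: a D# major seventh chord.
The lowest note is C##, the seventh of the chord, so this is third inversion (figured bass 4/2).

D# major seventh, third inversion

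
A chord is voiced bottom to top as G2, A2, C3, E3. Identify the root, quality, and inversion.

A minor seventh, third inversion

The pitch classes G, A, C, E arrange in thirds as A–C–E–G: an A minor seventh chord.
With the seventh (G) in the bass, the chord is in third inversion (figured bass 4/2).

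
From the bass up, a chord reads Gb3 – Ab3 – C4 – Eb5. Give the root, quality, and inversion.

Reducing to letter names: Gb, Ab, C, Eb. These stack in thirds as Ab–C–Eb–Gb — an Ab dominant seventh chord.
With the seventh (Gb) in the bass, the chord is in third inversion (figured bass 4/2).

Ab dominant seventh, third inversion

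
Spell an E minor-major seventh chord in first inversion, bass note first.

E minor-major seventh is E–G–B–D#. First inversion puts the third (G) in the bass, with the remaining tones above: G, B, D#, E.

G, B, D#, E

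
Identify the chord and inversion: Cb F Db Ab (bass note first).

Db dominant seventh, third inversion

Reducing to letter names: Cb, F, Db, Ab. These stack in thirds as Db–F–Ab–Cb — a Db dominant seventh chord.
With the seventh (Cb) in the bass, the chord is in third inversion (figured bass 4/2).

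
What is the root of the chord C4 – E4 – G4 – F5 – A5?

Reordering C, E, G, F, A into stacked thirds gives F–A–C–E–G; the bottom of that stack, F, is the root.

F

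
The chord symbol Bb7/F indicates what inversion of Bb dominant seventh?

second inversion

Bb7/F means Bb dominant seventh with F in the bass. F is the fifth of Bb dominant seventh (Bb–D–F–Ab), so this is second inversion.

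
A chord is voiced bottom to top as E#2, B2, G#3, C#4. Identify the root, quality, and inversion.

C# dominant seventh, first inversion

Reducing to letter names: E#, B, G#, C#. These stack in thirds as C#–E#–G#–B — a C# dominant seventh chord.
The lowest note is E#, the third of the chord, so this is first inversion (figured bass 6/5).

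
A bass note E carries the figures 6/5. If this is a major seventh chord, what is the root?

C

The figures 6/5 mean the third of the chord is in the bass. If E is the third of a major seventh chord, the root is C (chord tones C–E–G–B).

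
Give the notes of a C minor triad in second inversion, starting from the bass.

G, C, Eb

Spelling C minor: C–Eb–G. In second inversion the fifth is bass, giving G, C, Eb from the bottom.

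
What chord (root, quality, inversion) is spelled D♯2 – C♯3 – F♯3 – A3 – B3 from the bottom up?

B dominant ninth, first inversion

The pitch classes D#, C#, F#, A, B arrange in thirds as B–D#–F#–A–C#: a B dominant ninth chord.
The lowest note is D#, the third of the chord, so this is first inversion.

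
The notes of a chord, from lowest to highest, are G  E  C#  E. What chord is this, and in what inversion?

Reducing to letter names: G, E, C#. These stack in thirds as C#–E–G — a C# diminished triad.
The lowest note is G, the fifth of the chord, so this is second inversion (figured bass 6/4).

C# diminished, second inversion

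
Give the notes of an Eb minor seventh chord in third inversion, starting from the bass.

Db, Eb, Gb, Bb

Eb minor seventh is Eb–Gb–Bb–Db. Third inversion puts the seventh (Db) in the bass, with the remaining tones above: Db, Eb, Gb, Bb.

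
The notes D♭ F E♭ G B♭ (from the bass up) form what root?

Eb

Db, F, Eb, G, Bb are the tones of an Eb dominant ninth chord (Eb–G–Bb–Db–F), making Eb the root.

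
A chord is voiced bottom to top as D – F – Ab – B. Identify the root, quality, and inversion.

The distinct note names are D, F, Ab, B. Stacked in thirds they read B–D–F–Ab, which is a diminished seventh chord on B.
D is the third of B diminished seventh; third in the bass means first inversion (figured bass 6/5).

B diminished seventh, first inversion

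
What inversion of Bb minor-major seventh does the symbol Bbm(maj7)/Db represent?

first inversion

Bbm(maj7)/Db means Bb minor-major seventh with Db in the bass. Db is the third of Bb minor-major seventh (Bb–Db–F–A), so this is first inversion.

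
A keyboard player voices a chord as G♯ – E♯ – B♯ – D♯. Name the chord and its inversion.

Reducing to letter names: G#, E#, B#, D#. These stack in thirds as E#–G#–B#–D# — an E# minor seventh chord.
The lowest note is G#, the third of the chord, so this is first inversion (figured bass 6/5).

E# minor seventh, first inversion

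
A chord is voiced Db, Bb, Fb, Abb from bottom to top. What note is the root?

Db, Bb, Fb, Abb are the tones of a Bb diminished seventh chord (Bb–Db–Fb–Abb), making Bb the root.

Bb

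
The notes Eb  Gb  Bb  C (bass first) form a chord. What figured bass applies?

6/5

The notes Eb, Gb, Bb, C stack in thirds as C–Eb–Gb–Bb — a C half-diminished seventh chord. The bass Eb is the third, so this is first inversion: figured 6/5.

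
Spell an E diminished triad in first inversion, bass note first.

E diminished is E–G–Bb. First inversion puts the third (G) in the bass, with the remaining tones above: G, Bb, E.

G, Bb, E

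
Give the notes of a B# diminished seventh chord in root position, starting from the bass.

The chord tones are B#–D#–F#–A. With the root (B#) lowest for root position: B#, D#, F#, A.

B#, D#, F#, A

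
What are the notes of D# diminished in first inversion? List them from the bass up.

F#, A, D#

The chord tones are D#–F#–A. With the third (F#) lowest for first inversion: F#, A, D#.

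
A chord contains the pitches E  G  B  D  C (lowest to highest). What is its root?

E, G, B, D, C are the tones of a C major ninth chord (C–E–G–B–D), making C the root.

C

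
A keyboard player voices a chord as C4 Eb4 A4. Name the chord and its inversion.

The pitch classes C, Eb, A arrange in thirds as A–C–Eb: an A diminished triad.
With the third (C) in the bass, the chord is in first inversion (figured bass 6).

A diminished, first inversion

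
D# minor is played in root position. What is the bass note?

In root position the root is lowest. For D# minor (D#–F#–A#) that is D#.

D#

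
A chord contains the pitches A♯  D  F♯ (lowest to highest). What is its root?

A#, D, F# are the tones of a D augmented triad (D–F#–A#), making D the root.

D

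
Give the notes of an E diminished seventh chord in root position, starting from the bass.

E, G, Bb, Db

The chord tones are E–G–Bb–Db. With the root (E) lowest for root position: E, G, Bb, Db.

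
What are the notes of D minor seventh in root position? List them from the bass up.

D, F, A, C

D minor seventh is D–F–A–C. Root position puts the root (D) in the bass, with the remaining tones above: D, F, A, C.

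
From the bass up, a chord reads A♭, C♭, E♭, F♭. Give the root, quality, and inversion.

Fb major seventh, first inversion

Reducing to letter names: Ab, Cb, Eb, Fb. These stack in thirds as Fb–Ab–Cb–Eb — an Fb major seventh chord.
Ab is the third of Fb major seventh; third in the bass means first inversion (figured bass 6/5).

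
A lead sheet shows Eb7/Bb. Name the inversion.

second inversion

Eb7/Bb means Eb dominant seventh with Bb in the bass. Bb is the fifth of Eb dominant seventh (Eb–G–Bb–Db), so this is second inversion.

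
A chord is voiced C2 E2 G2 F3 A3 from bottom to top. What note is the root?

F

The distinct letter names are C, E, G, F, A. Arranged as a stack of thirds they read F–A–C–E–G, so F is the root (an F major ninth chord).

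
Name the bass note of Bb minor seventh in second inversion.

The fifth of Bb minor seventh (Bb–Db–F–Ab) is F; that is the bass in second inversion.

F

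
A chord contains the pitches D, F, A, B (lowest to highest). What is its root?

B

Reordering D, F, A, B into stacked thirds gives B–D–F–A; the bottom of that stack, B, is the root.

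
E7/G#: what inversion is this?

E7/G# means E dominant seventh with G# in the bass. G# is the third of E dominant seventh (E–G#–B–D), so this is first inversion.

first inversion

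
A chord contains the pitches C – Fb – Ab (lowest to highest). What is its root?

C, Fb, Ab are the tones of an Fb augmented triad (Fb–Ab–C), making Fb the root.

Fb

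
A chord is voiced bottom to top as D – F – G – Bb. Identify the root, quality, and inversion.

Reducing to letter names: D, F, G, Bb. These stack in thirds as G–Bb–D–F — a G minor seventh chord.
The lowest note is D, the fifth of the chord, so this is second inversion (figured bass 4/3).

G minor seventh, second inversion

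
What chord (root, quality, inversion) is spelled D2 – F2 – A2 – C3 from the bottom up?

D minor seventh, root position

The distinct note names are D, F, A, C. Stacked in thirds they read D–F–A–C, which is a minor seventh chord on D.
D is the root of D minor seventh; root in the bass means root position (figured bass 7).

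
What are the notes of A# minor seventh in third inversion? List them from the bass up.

G#, A#, C#, E#

The chord tones are A#–C#–E#–G#. With the seventh (G#) lowest for third inversion: G#, A#, C#, E#.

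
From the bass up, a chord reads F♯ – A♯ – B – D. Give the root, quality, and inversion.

The distinct note names are F#, A#, B, D. Stacked in thirds they read B–D–F#–A#, which is a minor-major seventh chord on B.
The lowest note is F#, the fifth of the chord, so this is second inversion (figured bass 4/3).

B minor-major seventh, second inversion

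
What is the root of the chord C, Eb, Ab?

Ab

C, Eb, Ab are the tones of an Ab major triad (Ab–C–Eb), making Ab the root.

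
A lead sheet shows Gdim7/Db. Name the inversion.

second inversion

Gdim7/Db means G diminished seventh with Db in the bass. Db is the fifth of G diminished seventh (G–Bb–Db–Fb), so this is second inversion.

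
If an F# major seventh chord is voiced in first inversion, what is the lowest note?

F# major seventh is F#–A#–C#–E#. First inversion places the third in the bass: A#.

A#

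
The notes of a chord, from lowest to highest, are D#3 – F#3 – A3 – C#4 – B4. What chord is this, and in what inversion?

B dominant ninth, first inversion

Reducing to letter names: D#, F#, A, C#, B. These stack in thirds as B–D#–F#–A–C# — a B dominant ninth chord.
The lowest note is D#, the third of the chord, so this is first inversion.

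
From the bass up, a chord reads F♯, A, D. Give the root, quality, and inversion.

The pitch classes F#, A, D arrange in thirds as D–F#–A: a D major triad.
With the third (F#) in the bass, the chord is in first inversion (figured bass 6).

D major, first inversion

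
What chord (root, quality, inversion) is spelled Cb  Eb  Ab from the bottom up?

Ab minor, first inversion

The distinct note names are Cb, Eb, Ab. Stacked in thirds they read Ab–Cb–Eb, which is a minor triad on Ab.
With the third (Cb) in the bass, the chord is in first inversion (figured bass 6).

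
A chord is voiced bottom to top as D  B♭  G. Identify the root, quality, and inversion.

G minor, second inversion

The distinct note names are D, Bb, G. Stacked in thirds they read G–Bb–D, which is a minor triad on G.
The lowest note is D, the fifth of the chord, so this is second inversion (figured bass 6/4).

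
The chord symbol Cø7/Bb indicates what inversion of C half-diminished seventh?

Cø7/Bb means C half-diminished seventh with Bb in the bass. Bb is the seventh of C half-diminished seventh (C–Eb–Gb–Bb), so this is third inversion.

third inversion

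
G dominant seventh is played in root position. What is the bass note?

The root of G dominant seventh (G–B–D–F) is G; that is the bass in root position.

G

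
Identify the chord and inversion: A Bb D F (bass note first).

Bb major seventh, third inversion

The pitch classes A, Bb, D, F arrange in thirds as Bb–D–F–A: a Bb major seventh chord.
A is the seventh of Bb major seventh; seventh in the bass means third inversion (figured bass 4/2).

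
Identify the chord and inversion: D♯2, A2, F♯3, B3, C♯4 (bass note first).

The pitch classes D#, A, F#, B, C# arrange in thirds as B–D#–F#–A–C#: a B dominant ninth chord.
With the third (D#) in the bass, the chord is in first inversion.

B dominant ninth, first inversion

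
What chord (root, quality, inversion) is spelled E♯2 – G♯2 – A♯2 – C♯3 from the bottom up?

A# minor seventh, second inversion

The pitch classes E#, G#, A#, C# arrange in thirds as A#–C#–E#–G#: an A# minor seventh chord.
The lowest note is E#, the fifth of the chord, so this is second inversion (figured bass 4/3).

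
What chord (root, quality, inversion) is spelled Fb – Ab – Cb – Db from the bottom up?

Db minor seventh, first inversion

The distinct note names are Fb, Ab, Cb, Db. Stacked in thirds they read Db–Fb–Ab–Cb, which is a minor seventh chord on Db.
With the third (Fb) in the bass, the chord is in first inversion (figured bass 6/5).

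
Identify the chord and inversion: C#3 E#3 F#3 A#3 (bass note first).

F# major seventh, second inversion

Reducing to letter names: C#, E#, F#, A#. These stack in thirds as F#–A#–C#–E# — an F# major seventh chord.
C# is the fifth of F# major seventh; fifth in the bass means second inversion (figured bass 4/3).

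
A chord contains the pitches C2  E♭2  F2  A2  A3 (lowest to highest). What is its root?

F

The distinct letter names are C, Eb, F, A. Arranged as a stack of thirds they read F–A–C–Eb, so F is the root (an F dominant seventh chord).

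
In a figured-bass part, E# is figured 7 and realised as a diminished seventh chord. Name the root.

E#

The figures 7 mean the root of the chord is in the bass. If E# is the root of a diminished seventh chord, the root is E# (chord tones E#–G#–B–D).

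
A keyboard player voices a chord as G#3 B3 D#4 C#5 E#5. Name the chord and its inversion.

The pitch classes G#, B, D#, C#, E# arrange in thirds as C#–E#–G#–B–D#: a C# dominant ninth chord.
G# is the fifth of C# dominant ninth; fifth in the bass means second inversion.

C# dominant ninth, second inversion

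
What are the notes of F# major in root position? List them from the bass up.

F#, A#, C#

F# major is F#–A#–C#. Root position puts the root (F#) in the bass, with the remaining tones above: F#, A#, C#.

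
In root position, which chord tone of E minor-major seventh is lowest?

E

The root of E minor-major seventh (E–G–B–D#) is E; that is the bass in root position.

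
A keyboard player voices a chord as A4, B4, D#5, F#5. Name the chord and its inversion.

The distinct note names are A, B, D#, F#. Stacked in thirds they read B–D#–F#–A, which is a dominant seventh chord on B.
The lowest note is A, the seventh of the chord, so this is third inversion (figured bass 4/2).

B dominant seventh, third inversion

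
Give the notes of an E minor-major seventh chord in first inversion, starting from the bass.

G, B, D#, E

The chord tones are E–G–B–D#. With the third (G) lowest for first inversion: G, B, D#, E.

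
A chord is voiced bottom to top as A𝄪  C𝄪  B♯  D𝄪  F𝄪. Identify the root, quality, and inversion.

The pitch classes A##, C##, B#, D##, F## arrange in thirds as B#–D##–F##–A##–C##: a B# major ninth chord.
The lowest note is A##, the seventh of the chord, so this is third inversion.

B# major ninth, third inversion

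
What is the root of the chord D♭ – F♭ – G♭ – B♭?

The distinct letter names are Db, Fb, Gb, Bb. Arranged as a stack of thirds they read Gb–Bb–Db–Fb, so Gb is the root (a Gb dominant seventh chord).

Gb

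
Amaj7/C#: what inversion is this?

first inversion

Amaj7/C# means A major seventh with C# in the bass. C# is the third of A major seventh (A–C#–E–G#), so this is first inversion.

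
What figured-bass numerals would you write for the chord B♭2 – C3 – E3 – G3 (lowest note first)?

The notes Bb, C, E, G stack in thirds as C–E–G–Bb — a C dominant seventh chord. The bass Bb is the seventh, so this is third inversion: figured 4/2.

4/2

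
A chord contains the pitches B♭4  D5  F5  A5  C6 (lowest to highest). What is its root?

Bb

The distinct letter names are Bb, D, F, A, C. Arranged as a stack of thirds they read Bb–D–F–A–C, so Bb is the root (a Bb major ninth chord).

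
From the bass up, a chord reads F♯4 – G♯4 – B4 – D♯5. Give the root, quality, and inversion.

The distinct note names are F#, G#, B, D#. Stacked in thirds they read G#–B–D#–F#, which is a minor seventh chord on G#.
The lowest note is F#, the seventh of the chord, so this is third inversion (figured bass 4/2).

G# minor seventh, third inversion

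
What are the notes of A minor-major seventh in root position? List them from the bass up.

A, C, E, G#

The chord tones are A–C–E–G#. With the root (A) lowest for root position: A, C, E, G#.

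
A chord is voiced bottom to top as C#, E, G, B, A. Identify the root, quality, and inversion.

The distinct note names are C#, E, G, B, A. Stacked in thirds they read A–C#–E–G–B, which is a dominant ninth chord on A.
C# is the third of A dominant ninth; third in the bass means first inversion.

A dominant ninth, first inversion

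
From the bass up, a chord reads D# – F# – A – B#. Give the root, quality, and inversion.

The distinct note names are D#, F#, A, B#. Stacked in thirds they read B#–D#–F#–A, which is a diminished seventh chord on B#.
D# is the third of B# diminished seventh; third in the bass means first inversion (figured bass 6/5).

B# diminished seventh, first inversion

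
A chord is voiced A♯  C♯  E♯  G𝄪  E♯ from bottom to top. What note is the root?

A#

Reordering A#, C#, E#, G## into stacked thirds gives A#–C#–E#–G##; the bottom of that stack, A#, is the root.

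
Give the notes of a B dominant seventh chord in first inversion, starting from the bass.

D#, F#, A, B

B dominant seventh is B–D#–F#–A. First inversion puts the third (D#) in the bass, with the remaining tones above: D#, F#, A, B.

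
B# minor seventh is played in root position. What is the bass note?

B# minor seventh is B#–D#–F##–A#. Root position places the root in the bass: B#.

B#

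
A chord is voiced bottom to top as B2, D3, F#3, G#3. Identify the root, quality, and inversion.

G# half-diminished seventh, first inversion

Reducing to letter names: B, D, F#, G#. These stack in thirds as G#–B–D–F# — a G# half-diminished seventh chord.
The lowest note is B, the third of the chord, so this is first inversion (figured bass 6/5).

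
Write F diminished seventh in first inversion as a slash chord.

Fdim7/Ab

First inversion of F diminished seventh has the third (Ab) in the bass. As a slash chord: Fdim7/Ab.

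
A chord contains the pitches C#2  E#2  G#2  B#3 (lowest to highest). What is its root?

C#

Reordering C#, E#, G#, B# into stacked thirds gives C#–E#–G#–B#; the bottom of that stack, C#, is the root.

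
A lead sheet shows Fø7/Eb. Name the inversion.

third inversion

Fø7/Eb means F half-diminished seventh with Eb in the bass. Eb is the seventh of F half-diminished seventh (F–Ab–Cb–Eb), so this is third inversion.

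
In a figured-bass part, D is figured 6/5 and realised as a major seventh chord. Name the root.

Bb

The figures 6/5 mean the third of the chord is in the bass. If D is the third of a major seventh chord, the root is Bb (chord tones Bb–D–F–A).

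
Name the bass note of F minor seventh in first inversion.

The third of F minor seventh (F–Ab–C–Eb) is Ab; that is the bass in first inversion.

Ab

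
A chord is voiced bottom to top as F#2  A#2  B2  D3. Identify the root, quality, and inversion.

B minor-major seventh, second inversion

Reducing to letter names: F#, A#, B, D. These stack in thirds as B–D–F#–A# — a B minor-major seventh chord.
F# is the fifth of B minor-major seventh; fifth in the bass means second inversion (figured bass 4/3).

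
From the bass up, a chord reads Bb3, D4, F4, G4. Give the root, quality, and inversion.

G minor seventh, first inversion

Reducing to letter names: Bb, D, F, G. These stack in thirds as G–Bb–D–F — a G minor seventh chord.
With the third (Bb) in the bass, the chord is in first inversion (figured bass 6/5).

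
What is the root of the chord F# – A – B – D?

F#, A, B, D are the tones of a B minor seventh chord (B–D–F#–A), making B the root.

B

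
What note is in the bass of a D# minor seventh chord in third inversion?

D# minor seventh is D#–F#–A#–C#. Third inversion places the seventh in the bass: C#.

C#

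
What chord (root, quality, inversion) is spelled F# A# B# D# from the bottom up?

B# half-diminished seventh, second inversion

The distinct note names are F#, A#, B#, D#. Stacked in thirds they read B#–D#–F#–A#, which is a half-diminished seventh chord on B#.
The lowest note is F#, the fifth of the chord, so this is second inversion (figured bass 4/3).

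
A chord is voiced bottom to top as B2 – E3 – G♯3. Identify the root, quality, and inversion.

The distinct note names are B, E, G#. Stacked in thirds they read E–G#–B, which is a major triad on E.
The lowest note is B, the fifth of the chord, so this is second inversion (figured bass 6/4).

E major, second inversion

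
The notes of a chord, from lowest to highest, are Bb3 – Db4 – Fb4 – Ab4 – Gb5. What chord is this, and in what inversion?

Reducing to letter names: Bb, Db, Fb, Ab, Gb. These stack in thirds as Gb–Bb–Db–Fb–Ab — a Gb dominant ninth chord.
With the third (Bb) in the bass, the chord is in first inversion.

Gb dominant ninth, first inversion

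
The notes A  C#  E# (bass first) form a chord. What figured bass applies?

5/3

The notes A, C#, E# stack in thirds as A–C#–E# — an A augmented triad. The bass A is the root, so this is root position: figured 5/3.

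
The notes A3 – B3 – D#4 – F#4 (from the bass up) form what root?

B

A, B, D#, F# are the tones of a B dominant seventh chord (B–D#–F#–A), making B the root.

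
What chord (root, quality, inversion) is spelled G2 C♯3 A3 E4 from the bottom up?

The distinct note names are G, C#, A, E. Stacked in thirds they read A–C#–E–G, which is a dominant seventh chord on A.
G is the seventh of A dominant seventh; seventh in the bass means third inversion (figured bass 4/2).

A dominant seventh, third inversion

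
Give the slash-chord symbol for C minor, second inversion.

Second inversion of C minor has the fifth (G) in the bass. As a slash chord: Cm/G.

Cm/G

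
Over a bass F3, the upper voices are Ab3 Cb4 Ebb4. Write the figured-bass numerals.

7

The notes F, Ab, Cb, Ebb stack in thirds as F–Ab–Cb–Ebb — an F diminished seventh chord. The bass F is the root, so this is root position: figured 7.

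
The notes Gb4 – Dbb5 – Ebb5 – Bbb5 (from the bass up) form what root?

Ebb

Gb, Dbb, Ebb, Bbb are the tones of an Ebb dominant seventh chord (Ebb–Gb–Bbb–Dbb), making Ebb the root.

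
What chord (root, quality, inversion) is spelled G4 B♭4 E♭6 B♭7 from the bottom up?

Eb major, first inversion

The distinct note names are G, Bb, Eb. Stacked in thirds they read Eb–G–Bb, which is a major triad on Eb.
G is the third of Eb major; third in the bass means first inversion (figured bass 6).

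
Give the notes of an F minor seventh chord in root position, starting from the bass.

The chord tones are F–Ab–C–Eb. With the root (F) lowest for root position: F, Ab, C, Eb.

F, Ab, C, Eb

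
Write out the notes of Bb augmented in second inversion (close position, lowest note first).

F#, Bb, D

The chord tones are Bb–D–F#. With the fifth (F#) lowest for second inversion: F#, Bb, D.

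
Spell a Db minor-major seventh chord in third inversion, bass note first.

Db minor-major seventh is Db–Fb–Ab–C. Third inversion puts the seventh (C) in the bass, with the remaining tones above: C, Db, Fb, Ab.

C, Db, Fb, Ab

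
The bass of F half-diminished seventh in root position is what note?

In root position the root is lowest. For F half-diminished seventh (F–Ab–Cb–Eb) that is F.

F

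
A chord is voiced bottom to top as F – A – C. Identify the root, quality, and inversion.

The distinct note names are F, A, C. Stacked in thirds they read F–A–C, which is a major triad on F.
The lowest note is F, the root of the chord, so this is root position (figured bass 5/3).

F major, root position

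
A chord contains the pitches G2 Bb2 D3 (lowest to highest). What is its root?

The distinct letter names are G, Bb, D. Arranged as a stack of thirds they read G–Bb–D, so G is the root (a G minor triad).

G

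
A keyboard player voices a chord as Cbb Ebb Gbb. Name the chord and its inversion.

The pitch classes Cbb, Ebb, Gbb arrange in thirds as Cbb–Ebb–Gbb: a Cbb major triad.
With the root (Cbb) in the bass, the chord is in root position (figured bass 5/3).

Cbb major, root position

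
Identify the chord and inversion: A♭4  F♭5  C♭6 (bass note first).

The distinct note names are Ab, Fb, Cb. Stacked in thirds they read Fb–Ab–Cb, which is a major triad on Fb.
Ab is the third of Fb major; third in the bass means first inversion (figured bass 6).

Fb major, first inversion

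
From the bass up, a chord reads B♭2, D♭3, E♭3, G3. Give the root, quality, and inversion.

Eb dominant seventh, second inversion

The distinct note names are Bb, Db, Eb, G. Stacked in thirds they read Eb–G–Bb–Db, which is a dominant seventh chord on Eb.
Bb is the fifth of Eb dominant seventh; fifth in the bass means second inversion (figured bass 4/3).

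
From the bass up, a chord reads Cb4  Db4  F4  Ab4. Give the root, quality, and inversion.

Reducing to letter names: Cb, Db, F, Ab. These stack in thirds as Db–F–Ab–Cb — a Db dominant seventh chord.
The lowest note is Cb, the seventh of the chord, so this is third inversion (figured bass 4/2).

Db dominant seventh, third inversion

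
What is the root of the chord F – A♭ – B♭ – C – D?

Bb

Reordering F, Ab, Bb, C, D into stacked thirds gives Bb–D–F–Ab–C; the bottom of that stack, Bb, is the root.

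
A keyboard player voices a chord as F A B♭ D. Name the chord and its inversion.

The pitch classes F, A, Bb, D arrange in thirds as Bb–D–F–A: a Bb major seventh chord.
F is the fifth of Bb major seventh; fifth in the bass means second inversion (figured bass 4/3).

Bb major seventh, second inversion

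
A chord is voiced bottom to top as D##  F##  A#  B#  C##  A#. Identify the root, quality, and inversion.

B# dominant ninth, first inversion

The distinct note names are D##, F##, A#, B#, C##. Stacked in thirds they read B#–D##–F##–A#–C##, which is a dominant ninth chord on B#.
D## is the third of B# dominant ninth; third in the bass means first inversion.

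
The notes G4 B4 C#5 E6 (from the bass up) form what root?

Reordering G, B, C#, E into stacked thirds gives C#–E–G–B; the bottom of that stack, C#, is the root.

C#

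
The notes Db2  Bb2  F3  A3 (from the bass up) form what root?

Db, Bb, F, A are the tones of a Bb minor-major seventh chord (Bb–Db–F–A), making Bb the root.

Bb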